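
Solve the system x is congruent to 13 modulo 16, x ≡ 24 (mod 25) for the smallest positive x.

x ≡ 13 (mod 16) gives x ∈ {13, 29, 45, 61, 77, 93, 109, 125, …}.
The first of these with x mod 25 = 24 is 349.

349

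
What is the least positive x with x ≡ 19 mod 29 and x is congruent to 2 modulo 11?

x ≡ 2 (mod 11) gives x ∈ {2, 13, 24, 35, 46, 57, 68, 79, …}.
The first of these with x mod 29 = 19 is 222.

222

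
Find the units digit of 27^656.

The units digit of 27^n cycles with period 4: 7, 9, 3, 1, …
656 leaves remainder 0 on division by 4, so 27^656 ends in 1.

1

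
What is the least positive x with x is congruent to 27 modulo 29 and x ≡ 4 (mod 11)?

114

Since 11·8 ≡ 1 (mod 29), take x = 4 + 11·((27−4)·8 mod 29) = 4 + 11·10 = 114.
Check: 114 mod 29 = 27, 114 mod 11 = 4.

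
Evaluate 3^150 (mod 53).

Successive squares of 3 mod 53: 3^1≡3, 3^2≡9, 3^4≡28, 3^8≡42, 3^16≡15, 3^32≡13, 3^64≡10, 3^128≡47.
Since 150 = 2 + 4 + 16 + 128 in binary, 3^150 ≡ 9·28·15·47 ≡ 4 (mod 53).

4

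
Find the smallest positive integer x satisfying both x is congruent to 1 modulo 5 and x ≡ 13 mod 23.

x ≡ 1 (mod 5) gives x ∈ {1, 6, 11, 16, 21, 26, 31, 36}.
The first of these with x mod 23 = 13 is 36.

36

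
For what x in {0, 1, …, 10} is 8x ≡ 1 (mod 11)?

The inverse of 8 mod 11 is 7 (since 8·7 = 56 ≡ 1).
So x ≡ 7·1 = 7 ≡ 7 (mod 11).

7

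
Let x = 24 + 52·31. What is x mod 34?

52·31 = 1612.
1612 mod 34 = 14 (since 47·34 = 1598).
(24 + 14) mod 34 = 4.

4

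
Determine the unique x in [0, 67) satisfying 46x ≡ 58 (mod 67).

10

The inverse of 46 mod 67 is 51 (since 46·51 = 2346 ≡ 1).
Multiplying both sides by 51: x ≡ 51·58 = 2958 ≡ 10 (mod 67).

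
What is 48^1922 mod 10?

4

Last digits of 8^n: 8, 4, 2, 6 (period 4).
1922 mod 4 = 2, so the last digit matches 8^2 = 4.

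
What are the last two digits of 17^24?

21

Successive squares of 17 mod 100: 17^1≡17, 17^2≡89, 17^4≡21, 17^8≡41, 17^16≡81.
Since 24 = 8 + 16 in binary, 17^24 ≡ 41·81 ≡ 21 (mod 100).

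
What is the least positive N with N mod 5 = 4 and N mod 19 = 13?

89

Since 19·4 ≡ 1 (mod 5), take x = 13 + 19·((4−13)·4 mod 5) = 13 + 19·4 = 89.
Check: 89 mod 5 = 4, 89 mod 19 = 13.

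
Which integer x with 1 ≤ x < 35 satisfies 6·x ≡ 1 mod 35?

35 = 5·6 + 5
6 = 1·5 + 1
5 = 5·1 + 0
Back-substituting gives 6·6 ≡ 1 (mod 35).

6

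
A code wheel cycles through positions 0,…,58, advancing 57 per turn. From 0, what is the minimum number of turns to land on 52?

33

57⁻¹ ≡ 29 (mod 59) because 57·29 = 1653 = 28·59 + 1.
Multiplying both sides by 29: x ≡ 29·52 = 1508 ≡ 33 (mod 59).
Check: 57·33 = 1881 = 31·59 + 52.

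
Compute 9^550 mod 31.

5

By repeated squaring mod 31: 9^1≡9, 9^2≡19, 9^4≡20, 9^8≡28, 9^16≡9, 9^32≡19, 9^64≡20, 9^128≡28, 9^256≡9, 9^512≡19.
550 = 2 + 4 + 32 + 512, so 9^550 ≡ 19·20·19·19 ≡ 5 (mod 31).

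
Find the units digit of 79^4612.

Powers of 9 mod 10 repeat with period 2: 9, 1.
4612 leaves remainder 0 on division by 2, so 79^4612 ends in 1.

1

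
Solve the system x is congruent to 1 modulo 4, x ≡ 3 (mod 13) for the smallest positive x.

29

x ≡ 1 (mod 4) gives x ∈ {1, 5, 9, 13, 17, 21, 25, 29}.
The first of these with x mod 13 = 3 is 29.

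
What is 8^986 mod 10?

The units digit of 8^n cycles with period 4: 8, 4, 2, 6, …
986 mod 4 = 2, so the last digit matches 8^2 = 4.

4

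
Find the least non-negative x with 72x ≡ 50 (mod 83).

3

72⁻¹ ≡ 15 (mod 83) because 72·15 = 1080 = 13·83 + 1.
Multiplying both sides by 15: x ≡ 15·50 = 750 ≡ 3 (mod 83).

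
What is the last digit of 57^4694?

9

The units digit of 57^n cycles with period 4: 7, 9, 3, 1, …
4694 mod 4 = 2, so the last digit matches 7^2 = 9.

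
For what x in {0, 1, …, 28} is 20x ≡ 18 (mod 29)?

20⁻¹ ≡ 16 (mod 29) because 20·16 = 320 = 11·29 + 1.
So x ≡ 16·18 = 288 ≡ 27 (mod 29).

27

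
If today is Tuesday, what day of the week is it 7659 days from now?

7659 = 1094·7 + 1, so 7659 mod 7 = 1.
Tuesday + 1 day → Wednesday.

Wednesday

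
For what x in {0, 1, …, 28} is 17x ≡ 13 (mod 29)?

The inverse of 17 mod 29 is 12 (since 17·12 = 204 ≡ 1).
So x ≡ 12·13 = 156 ≡ 11 (mod 29).
Check: 17·11 = 187 = 6·29 + 13.

11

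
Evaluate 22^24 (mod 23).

By repeated squaring mod 23: 22^1≡22, 22^2≡1, 22^4≡1, 22^8≡1, 22^16≡1.
Since 24 = 8 + 16 in binary, 22^24 ≡ 1·1 ≡ 1 (mod 23).

1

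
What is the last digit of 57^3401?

The units digit of 57^n cycles with period 4: 7, 9, 3, 1, …
3401 mod 4 = 1, so the last digit matches 7^1 = 7.

7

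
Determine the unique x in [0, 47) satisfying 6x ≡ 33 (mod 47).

29

The inverse of 6 mod 47 is 8 (since 6·8 = 48 ≡ 1).
So x ≡ 8·33 = 264 ≡ 29 (mod 47).
Check: 6·29 = 174 = 3·47 + 33.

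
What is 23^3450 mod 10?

Powers of 3 mod 10 repeat with period 4: 3, 9, 7, 1.
3450 mod 4 = 2, so the last digit matches 3^2 = 9.

9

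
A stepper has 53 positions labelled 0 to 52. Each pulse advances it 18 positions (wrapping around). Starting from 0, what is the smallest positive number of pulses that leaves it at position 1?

3

53 = 2·18 + 17
18 = 1·17 + 1
17 = 17·1 + 0
Back-substituting gives 18·3 ≡ 1 (mod 53).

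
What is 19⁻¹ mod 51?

19·43 = 817 = 16·51 + 1, so 19⁻¹ ≡ 43 (mod 51).

43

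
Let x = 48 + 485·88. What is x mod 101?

485·88 = 42680.
Dividing 42680 by 101 gives quotient 422 and remainder 58.
(48 + 58) mod 101 = 5.

5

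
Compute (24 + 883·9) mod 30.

21

883·9 = 7947.
7947 mod 30 = 27 (since 264·30 = 7920).
(24 + 27) mod 30 = 21.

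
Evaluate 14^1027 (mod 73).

13

Square-and-reduce mod 73: 14^1≡14, 14^2≡50, 14^4≡18, 14^8≡32, 14^16≡2, 14^32≡4, 14^64≡16, 14^128≡37, 14^256≡55, 14^512≡32, 14^1024≡2.
Since 1027 = 1 + 2 + 1024 in binary, 14^1027 ≡ 14·50·2 ≡ 13 (mod 73).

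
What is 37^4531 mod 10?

3

Last digits of 7^n: 7, 9, 3, 1 (period 4).
4531 mod 4 = 3, so the last digit matches 7^3 = 3.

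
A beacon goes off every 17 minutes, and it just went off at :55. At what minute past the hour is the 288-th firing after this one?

288·17 = 4896.
4896 mod 60 = 36 (since 81·60 = 4860).
(55 + 36) mod 60 = 31.

31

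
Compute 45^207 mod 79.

10

Square-and-reduce mod 79: 45^1≡45, 45^2≡50, 45^4≡51, 45^8≡73, 45^16≡36, 45^32≡32, 45^64≡76, 45^128≡9.
Since 207 = 1 + 2 + 4 + 8 + 64 + 128 in binary, 45^207 ≡ 45·50·51·73·76·9 ≡ 10 (mod 79).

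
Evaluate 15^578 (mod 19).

Successive squares of 15 mod 19: 15^1≡15, 15^2≡16, 15^4≡9, 15^8≡5, 15^16≡6, 15^32≡17, 15^64≡4, 15^128≡16, 15^256≡9, 15^512≡5.
Since 578 = 2 + 64 + 512 in binary, 15^578 ≡ 16·4·5 ≡ 16 (mod 19).

16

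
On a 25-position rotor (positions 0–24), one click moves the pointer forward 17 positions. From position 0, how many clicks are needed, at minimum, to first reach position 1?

3

17·3 = 51 = 2·25 + 1, so 17⁻¹ ≡ 3 (mod 25).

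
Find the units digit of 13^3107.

7

Powers of 3 mod 10 repeat with period 4: 3, 9, 7, 1.
3107 mod 4 = 3, so the last digit matches 3^3 = 7.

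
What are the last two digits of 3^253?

23

By repeated squaring mod 100: 3^1≡3, 3^2≡9, 3^4≡81, 3^8≡61, 3^16≡21, 3^32≡41, 3^64≡81, 3^128≡61.
Since 253 = 1 + 4 + 8 + 16 + 32 + 64 + 128 in binary, 3^253 ≡ 3·81·61·21·41·81·61 ≡ 23 (mod 100).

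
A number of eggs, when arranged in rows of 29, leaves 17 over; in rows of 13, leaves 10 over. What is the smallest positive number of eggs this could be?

Since 13·9 ≡ 1 (mod 29), take x = 10 + 13·((17−10)·9 mod 29) = 10 + 13·5 = 75.
Check: 75 mod 29 = 17, 75 mod 13 = 10.

75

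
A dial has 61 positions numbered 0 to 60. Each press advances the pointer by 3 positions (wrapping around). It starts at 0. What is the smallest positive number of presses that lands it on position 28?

3⁻¹ ≡ 41 (mod 61) because 3·41 = 123 = 2·61 + 1.
Multiplying both sides by 41: x ≡ 41·28 = 1148 ≡ 50 (mod 61).
Check: 3·50 = 150 = 2·61 + 28.

50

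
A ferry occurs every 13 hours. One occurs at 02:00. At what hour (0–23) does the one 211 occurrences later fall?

9

211·13 = 2743.
Dividing 2743 by 24 gives quotient 114 and remainder 7.
(2 + 7) mod 24 = 9.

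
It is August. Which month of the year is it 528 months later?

528 mod 12 = 0 (since 44·12 = 528).
August + 0 months → August.

August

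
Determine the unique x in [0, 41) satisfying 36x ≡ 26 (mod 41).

36⁻¹ ≡ 8 (mod 41) because 36·8 = 288 = 7·41 + 1.
So x ≡ 8·26 = 208 ≡ 3 (mod 41).
Check: 36·3 = 108 = 2·41 + 26.

3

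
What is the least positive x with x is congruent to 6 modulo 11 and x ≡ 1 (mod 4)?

x ≡ 1 (mod 4) gives x ∈ {1, 5, 9, 13, 17}.
The first of these with x mod 11 = 6 is 17.

17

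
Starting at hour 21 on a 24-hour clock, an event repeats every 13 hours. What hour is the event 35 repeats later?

35·13 = 455.
Dividing 455 by 24 gives quotient 18 and remainder 23.
(21 + 23) mod 24 = 20.

20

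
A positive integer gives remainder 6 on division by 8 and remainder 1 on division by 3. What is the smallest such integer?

x ≡ 1 (mod 3) gives x ∈ {1, 4, 7, 10, 13, 16, 19, 22}.
The first of these with x mod 8 = 6 is 22.

22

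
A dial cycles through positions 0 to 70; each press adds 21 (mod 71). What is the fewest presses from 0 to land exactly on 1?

44

71 = 3·21 + 8
21 = 2·8 + 5
8 = 1·5 + 3
5 = 1·3 + 2
3 = 1·2 + 1
2 = 2·1 + 0
Back-substituting gives 21·44 ≡ 1 (mod 71).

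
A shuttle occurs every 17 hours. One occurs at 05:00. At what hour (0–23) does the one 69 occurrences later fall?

2

69·17 = 1173.
1173 − 48·24 = 21, so 1173 ≡ 21 (mod 24).
(5 + 21) mod 24 = 2.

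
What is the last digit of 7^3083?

3

The units digit of 7^n cycles with period 4: 7, 9, 3, 1, …
3083 leaves remainder 3 on division by 4, so 7^3083 ends in 3.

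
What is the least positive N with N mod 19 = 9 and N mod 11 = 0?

66

x ≡ 0 (mod 11) gives x ∈ {0, 11, 22, 33, 44, 55, 66}.
The first of these with x mod 19 = 9 is 66.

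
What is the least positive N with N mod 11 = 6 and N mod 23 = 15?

x ≡ 6 (mod 11) gives x ∈ {6, 17, 28, 39, 50, 61}.
The first of these with x mod 23 = 15 is 61.

61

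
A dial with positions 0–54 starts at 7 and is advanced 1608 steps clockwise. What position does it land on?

1608 mod 55 = 13 (since 29·55 = 1595).
(7 + 13) mod 55 = 20.

20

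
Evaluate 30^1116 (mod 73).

Square-and-reduce mod 73: 30^1≡30, 30^2≡24, 30^4≡65, 30^8≡64, 30^16≡8, 30^32≡64, 30^64≡8, 30^128≡64, 30^256≡8, 30^512≡64, 30^1024≡8.
Since 1116 = 4 + 8 + 16 + 64 + 1024 in binary, 30^1116 ≡ 65·64·8·8·8 ≡ 72 (mod 73).

72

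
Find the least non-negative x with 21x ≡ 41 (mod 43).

4

21⁻¹ ≡ 41 (mod 43) because 21·41 = 861 = 20·43 + 1.
So x ≡ 41·41 = 1681 ≡ 4 (mod 43).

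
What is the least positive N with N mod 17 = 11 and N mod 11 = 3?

113

x ≡ 3 (mod 11) gives x ∈ {3, 14, 25, 36, 47, 58, 69, 80, …}.
The first of these with x mod 17 = 11 is 113.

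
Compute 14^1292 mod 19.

Square-and-reduce mod 19: 14^1≡14, 14^2≡6, 14^4≡17, 14^8≡4, 14^16≡16, 14^32≡9, 14^64≡5, 14^128≡6, 14^256≡17, 14^512≡4, 14^1024≡16.
Since 1292 = 4 + 8 + 256 + 1024 in binary, 14^1292 ≡ 17·4·17·16 ≡ 9 (mod 19).

9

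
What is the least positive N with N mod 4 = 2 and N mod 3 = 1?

x ≡ 1 (mod 3) gives x ∈ {1, 4, 7, 10}.
The first of these with x mod 4 = 2 is 10.

10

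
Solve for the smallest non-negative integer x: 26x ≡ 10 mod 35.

26⁻¹ ≡ 31 (mod 35) because 26·31 = 806 = 23·35 + 1.
Multiplying both sides by 31: x ≡ 31·10 = 310 ≡ 30 (mod 35).
Check: 26·30 = 780 = 22·35 + 10.

30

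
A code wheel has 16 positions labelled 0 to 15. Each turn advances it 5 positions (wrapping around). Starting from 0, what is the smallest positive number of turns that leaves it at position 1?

16 = 3·5 + 1
5 = 5·1 + 0
Back-substituting gives 5·13 ≡ 1 (mod 16).

13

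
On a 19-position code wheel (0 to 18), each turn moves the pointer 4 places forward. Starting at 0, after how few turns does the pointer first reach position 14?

13

The inverse of 4 mod 19 is 5 (since 4·5 = 20 ≡ 1).
So x ≡ 5·14 = 70 ≡ 13 (mod 19).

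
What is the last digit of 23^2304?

1

The units digit of 23^n cycles with period 4: 3, 9, 7, 1, …
2304 mod 4 = 0, so the last digit matches 3^4 = 1.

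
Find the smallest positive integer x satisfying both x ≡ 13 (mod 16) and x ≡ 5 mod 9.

Since 9·9 ≡ 1 (mod 16), take x = 5 + 9·((13−5)·9 mod 16) = 5 + 9·8 = 77.
Check: 77 mod 16 = 13, 77 mod 9 = 5.

77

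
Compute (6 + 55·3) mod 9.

0

55·3 = 165.
165 − 18·9 = 3, so 165 ≡ 3 (mod 9).
(6 + 3) mod 9 = 0.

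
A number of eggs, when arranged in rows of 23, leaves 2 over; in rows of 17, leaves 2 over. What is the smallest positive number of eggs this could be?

x ≡ 2 (mod 17) gives x ∈ {2}.
The first of these with x mod 23 = 2 is 2.

2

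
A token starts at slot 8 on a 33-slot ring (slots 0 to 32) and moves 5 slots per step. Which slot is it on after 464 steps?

464·5 = 2320.
2320 − 70·33 = 10, so 2320 ≡ 10 (mod 33).
(8 + 10) mod 33 = 18.

18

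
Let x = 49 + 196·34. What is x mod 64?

196·34 = 6664.
6664 mod 64 = 8 (since 104·64 = 6656).
(49 + 8) mod 64 = 57.

57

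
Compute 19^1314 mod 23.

12

Successive squares of 19 mod 23: 19^1≡19, 19^2≡16, 19^4≡3, 19^8≡9, 19^16≡12, 19^32≡6, 19^64≡13, 19^128≡8, 19^256≡18, 19^512≡2, 19^1024≡4.
Since 1314 = 2 + 32 + 256 + 1024 in binary, 19^1314 ≡ 16·6·18·4 ≡ 12 (mod 23).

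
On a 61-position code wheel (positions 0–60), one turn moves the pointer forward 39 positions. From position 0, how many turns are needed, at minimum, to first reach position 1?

36

39·36 = 1404 = 23·61 + 1, so 39⁻¹ ≡ 36 (mod 61).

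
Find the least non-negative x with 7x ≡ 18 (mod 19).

7⁻¹ ≡ 11 (mod 19) because 7·11 = 77 = 4·19 + 1.
So x ≡ 11·18 = 198 ≡ 8 (mod 19).
Check: 7·8 = 56 = 2·19 + 18.

8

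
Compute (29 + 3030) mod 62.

3030 = 48·62 + 54, so 3030 mod 62 = 54.
(29 + 54) mod 62 = 21.

21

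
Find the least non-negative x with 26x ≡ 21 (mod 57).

3

The inverse of 26 mod 57 is 11 (since 26·11 = 286 ≡ 1).
So x ≡ 11·21 = 231 ≡ 3 (mod 57).
Check: 26·3 = 78 = 1·57 + 21.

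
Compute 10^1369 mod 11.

10

By repeated squaring mod 11: 10^1≡10, 10^2≡1, 10^4≡1, 10^8≡1, 10^16≡1, 10^32≡1, 10^64≡1, 10^128≡1, 10^256≡1, 10^512≡1, 10^1024≡1.
1369 = 1 + 8 + 16 + 64 + 256 + 1024, so 10^1369 ≡ 10·1·1·1·1·1 ≡ 10 (mod 11).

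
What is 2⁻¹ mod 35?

35 = 17·2 + 1
2 = 2·1 + 0
Back-substituting gives 2·18 ≡ 1 (mod 35).

18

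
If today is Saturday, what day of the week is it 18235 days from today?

Saturday

18235 = 2605·7 + 0, so 18235 mod 7 = 0.
Saturday + 0 days → Saturday.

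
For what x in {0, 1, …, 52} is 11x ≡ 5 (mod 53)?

39

11⁻¹ ≡ 29 (mod 53) because 11·29 = 319 = 6·53 + 1.
So x ≡ 29·5 = 145 ≡ 39 (mod 53).
Check: 11·39 = 429 = 8·53 + 5.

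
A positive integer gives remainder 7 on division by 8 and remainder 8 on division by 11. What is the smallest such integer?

x ≡ 7 (mod 8) gives x ∈ {7, 15, 23, 31, 39, 47, 55, 63}.
The first of these with x mod 11 = 8 is 63.

63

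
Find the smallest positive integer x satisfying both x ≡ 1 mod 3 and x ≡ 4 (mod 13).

x ≡ 1 (mod 3) gives x ∈ {1, 4}.
The first of these with x mod 13 = 4 is 4.

4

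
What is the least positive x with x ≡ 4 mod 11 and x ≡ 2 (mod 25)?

202

x ≡ 4 (mod 11) gives x ∈ {4, 15, 26, 37, 48, 59, 70, 81, …}.
The first of these with x mod 25 = 2 is 202.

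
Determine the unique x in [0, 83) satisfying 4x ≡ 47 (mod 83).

74

4⁻¹ ≡ 21 (mod 83) because 4·21 = 84 = 1·83 + 1.
Multiplying both sides by 21: x ≡ 21·47 = 987 ≡ 74 (mod 83).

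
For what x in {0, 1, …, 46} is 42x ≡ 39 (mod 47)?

42⁻¹ ≡ 28 (mod 47) because 42·28 = 1176 = 25·47 + 1.
So x ≡ 28·39 = 1092 ≡ 11 (mod 47).

11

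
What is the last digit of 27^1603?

The units digit of 27^n cycles with period 4: 7, 9, 3, 1, …
1603 leaves remainder 3 on division by 4, so 27^1603 ends in 3.

3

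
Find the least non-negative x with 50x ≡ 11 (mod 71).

50⁻¹ ≡ 27 (mod 71) because 50·27 = 1350 = 19·71 + 1.
Multiplying both sides by 27: x ≡ 27·11 = 297 ≡ 13 (mod 71).

13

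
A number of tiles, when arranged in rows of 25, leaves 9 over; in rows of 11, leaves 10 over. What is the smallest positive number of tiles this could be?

x ≡ 10 (mod 11) gives x ∈ {10, 21, 32, 43, 54, 65, 76, 87, …}.
The first of these with x mod 25 = 9 is 109.

109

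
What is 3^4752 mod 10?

1

The units digit of 3^n cycles with period 4: 3, 9, 7, 1, …
4752 leaves remainder 0 on division by 4, so 3^4752 ends in 1.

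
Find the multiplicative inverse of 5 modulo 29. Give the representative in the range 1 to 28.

5·6 = 30 = 1·29 + 1, so 5⁻¹ ≡ 6 (mod 29).

6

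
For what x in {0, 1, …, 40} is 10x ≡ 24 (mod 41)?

The inverse of 10 mod 41 is 37 (since 10·37 = 370 ≡ 1).
So x ≡ 37·24 = 888 ≡ 27 (mod 41).

27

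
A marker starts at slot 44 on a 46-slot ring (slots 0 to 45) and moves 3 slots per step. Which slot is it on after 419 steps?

419·3 = 1257.
Dividing 1257 by 46 gives quotient 27 and remainder 15.
(44 + 15) mod 46 = 13.

13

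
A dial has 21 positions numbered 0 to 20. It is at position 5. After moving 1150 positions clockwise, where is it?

0

Dividing 1150 by 21 gives quotient 54 and remainder 16.
(5 + 16) mod 21 = 0.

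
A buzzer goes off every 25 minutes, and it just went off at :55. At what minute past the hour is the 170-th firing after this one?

45

170·25 = 4250.
4250 = 70·60 + 50, so 4250 mod 60 = 50.
(55 + 50) mod 60 = 45.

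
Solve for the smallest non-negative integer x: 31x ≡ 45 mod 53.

31⁻¹ ≡ 12 (mod 53) because 31·12 = 372 = 7·53 + 1.
Multiplying both sides by 12: x ≡ 12·45 = 540 ≡ 10 (mod 53).

10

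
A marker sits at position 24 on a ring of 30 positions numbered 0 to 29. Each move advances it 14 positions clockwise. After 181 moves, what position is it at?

181·14 = 2534.
2534 mod 30 = 14 (since 84·30 = 2520).
(24 + 14) mod 30 = 8.

8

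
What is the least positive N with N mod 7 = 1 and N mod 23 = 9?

x ≡ 1 (mod 7) gives x ∈ {1, 8, 15, 22, 29, 36, 43, 50, …}.
The first of these with x mod 23 = 9 is 78.

78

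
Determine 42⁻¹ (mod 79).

79 = 1·42 + 37
42 = 1·37 + 5
37 = 7·5 + 2
5 = 2·2 + 1
2 = 2·1 + 0
Back-substituting gives 42·32 ≡ 1 (mod 79).

32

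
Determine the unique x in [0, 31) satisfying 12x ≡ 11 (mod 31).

19

12⁻¹ ≡ 13 (mod 31) because 12·13 = 156 = 5·31 + 1.
Multiplying both sides by 13: x ≡ 13·11 = 143 ≡ 19 (mod 31).
Check: 12·19 = 228 = 7·31 + 11.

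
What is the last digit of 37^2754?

The units digit of 37^n cycles with period 4: 7, 9, 3, 1, …
2754 leaves remainder 2 on division by 4, so 37^2754 ends in 9.

9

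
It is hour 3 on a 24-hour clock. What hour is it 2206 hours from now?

2206 mod 24 = 22 (since 91·24 = 2184).
(3 + 22) mod 24 = 1.

1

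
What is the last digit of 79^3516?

Last digits of 9^n: 9, 1 (period 2).
3516 leaves remainder 0 on division by 2, so 79^3516 ends in 1.

1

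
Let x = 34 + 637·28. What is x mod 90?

50

637·28 = 17836.
Dividing 17836 by 90 gives quotient 198 and remainder 16.
(34 + 16) mod 90 = 50.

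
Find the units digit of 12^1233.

2

The units digit of 12^n cycles with period 4: 2, 4, 8, 6, …
1233 mod 4 = 1, so the last digit matches 2^1 = 2.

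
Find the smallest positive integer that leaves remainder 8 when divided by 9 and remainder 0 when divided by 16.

80

Since 16·4 ≡ 1 (mod 9), take x = 0 + 16·((8−0)·4 mod 9) = 0 + 16·5 = 80.
Check: 80 mod 9 = 8, 80 mod 16 = 0.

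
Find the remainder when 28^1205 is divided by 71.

34

By repeated squaring mod 71: 28^1≡28, 28^2≡3, 28^4≡9, 28^8≡10, 28^16≡29, 28^32≡60, 28^64≡50, 28^128≡15, 28^256≡12, 28^512≡2, 28^1024≡4.
1205 = 1 + 4 + 16 + 32 + 128 + 1024, so 28^1205 ≡ 28·9·29·60·15·4 ≡ 34 (mod 71).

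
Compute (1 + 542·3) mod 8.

3

542·3 = 1626.
Dividing 1626 by 8 gives quotient 203 and remainder 2.
(1 + 2) mod 8 = 3.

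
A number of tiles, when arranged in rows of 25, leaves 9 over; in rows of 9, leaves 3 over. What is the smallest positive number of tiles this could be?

84

Since 9·14 ≡ 1 (mod 25), take x = 3 + 9·((9−3)·14 mod 25) = 3 + 9·9 = 84.
Check: 84 mod 25 = 9, 84 mod 9 = 3.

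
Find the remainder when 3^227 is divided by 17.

10

By repeated squaring mod 17: 3^1≡3, 3^2≡9, 3^4≡13, 3^8≡16, 3^16≡1, 3^32≡1, 3^64≡1, 3^128≡1.
227 = 1 + 2 + 32 + 64 + 128, so 3^227 ≡ 3·9·1·1·1 ≡ 10 (mod 17).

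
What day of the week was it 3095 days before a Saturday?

Friday

3095 = 442·7 + 1, so 3095 mod 7 = 1.
Saturday − 1 day → Friday.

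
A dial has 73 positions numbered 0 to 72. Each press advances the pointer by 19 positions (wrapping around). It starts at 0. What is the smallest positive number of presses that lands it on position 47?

14

19⁻¹ ≡ 50 (mod 73) because 19·50 = 950 = 13·73 + 1.
Multiplying both sides by 50: x ≡ 50·47 = 2350 ≡ 14 (mod 73).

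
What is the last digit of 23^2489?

3

Powers of 3 mod 10 repeat with period 4: 3, 9, 7, 1.
2489 leaves remainder 1 on division by 4, so 23^2489 ends in 3.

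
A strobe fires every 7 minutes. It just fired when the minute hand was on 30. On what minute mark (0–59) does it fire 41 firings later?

41·7 = 287.
287 = 4·60 + 47, so 287 mod 60 = 47.
(30 + 47) mod 60 = 17.

17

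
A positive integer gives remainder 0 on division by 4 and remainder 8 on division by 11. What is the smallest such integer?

8

x ≡ 0 (mod 4) gives x ∈ {0, 4, 8}.
The first of these with x mod 11 = 8 is 8.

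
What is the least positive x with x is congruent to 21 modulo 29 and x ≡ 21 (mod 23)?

21

Since 23·24 ≡ 1 (mod 29), take x = 21 + 23·((21−21)·24 mod 29) = 21 + 23·0 = 21.
Check: 21 mod 29 = 21, 21 mod 23 = 21.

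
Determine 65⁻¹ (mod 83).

83 = 1·65 + 18
65 = 3·18 + 11
18 = 1·11 + 7
11 = 1·7 + 4
7 = 1·4 + 3
4 = 1·3 + 1
3 = 3·1 + 0
Back-substituting gives 65·23 ≡ 1 (mod 83).

23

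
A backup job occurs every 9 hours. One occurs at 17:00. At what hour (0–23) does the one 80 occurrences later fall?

80·9 = 720.
720 − 30·24 = 0, so 720 ≡ 0 (mod 24).
(17 + 0) mod 24 = 17.

17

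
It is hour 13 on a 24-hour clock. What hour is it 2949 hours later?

10

2949 mod 24 = 21 (since 122·24 = 2928).
(13 + 21) mod 24 = 10.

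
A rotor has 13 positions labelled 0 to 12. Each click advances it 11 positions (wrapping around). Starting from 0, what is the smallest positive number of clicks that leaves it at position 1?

13 = 1·11 + 2
11 = 5·2 + 1
2 = 2·1 + 0
Back-substituting gives 11·6 ≡ 1 (mod 13).

6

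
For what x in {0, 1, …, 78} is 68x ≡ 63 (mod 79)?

23

The inverse of 68 mod 79 is 43 (since 68·43 = 2924 ≡ 1).
So x ≡ 43·63 = 2709 ≡ 23 (mod 79).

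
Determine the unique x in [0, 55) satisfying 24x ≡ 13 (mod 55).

12

The inverse of 24 mod 55 is 39 (since 24·39 = 936 ≡ 1).
So x ≡ 39·13 = 507 ≡ 12 (mod 55).
Check: 24·12 = 288 = 5·55 + 13.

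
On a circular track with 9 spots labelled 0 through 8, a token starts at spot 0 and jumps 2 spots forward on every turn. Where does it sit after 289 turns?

289·2 = 578.
578 = 64·9 + 2, so 578 mod 9 = 2.
(0 + 2) mod 9 = 2.

2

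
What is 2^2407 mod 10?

8

The units digit of 2^n cycles with period 4: 2, 4, 8, 6, …
2407 mod 4 = 3, so the last digit matches 2^3 = 8.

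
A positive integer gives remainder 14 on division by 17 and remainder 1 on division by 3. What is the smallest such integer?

31

x ≡ 1 (mod 3) gives x ∈ {1, 4, 7, 10, 13, 16, 19, 22, …}.
The first of these with x mod 17 = 14 is 31.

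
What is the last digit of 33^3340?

Powers of 3 mod 10 repeat with period 4: 3, 9, 7, 1.
3340 mod 4 = 0, so the last digit matches 3^4 = 1.

1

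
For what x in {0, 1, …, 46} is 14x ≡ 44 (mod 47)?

The inverse of 14 mod 47 is 37 (since 14·37 = 518 ≡ 1).
Multiplying both sides by 37: x ≡ 37·44 = 1628 ≡ 30 (mod 47).

30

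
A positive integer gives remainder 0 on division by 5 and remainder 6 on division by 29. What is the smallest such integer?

Since 29·4 ≡ 1 (mod 5), take x = 6 + 29·((0−6)·4 mod 5) = 6 + 29·1 = 35.
Check: 35 mod 5 = 0, 35 mod 29 = 6.

35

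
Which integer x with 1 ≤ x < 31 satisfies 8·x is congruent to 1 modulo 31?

8·4 = 32 = 1·31 + 1, so 8⁻¹ ≡ 4 (mod 31).

4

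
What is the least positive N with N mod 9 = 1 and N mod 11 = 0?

55

x ≡ 1 (mod 9) gives x ∈ {1, 10, 19, 28, 37, 46, 55}.
The first of these with x mod 11 = 0 is 55.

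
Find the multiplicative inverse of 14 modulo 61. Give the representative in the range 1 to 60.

48

14·48 = 672 = 11·61 + 1, so 14⁻¹ ≡ 48 (mod 61).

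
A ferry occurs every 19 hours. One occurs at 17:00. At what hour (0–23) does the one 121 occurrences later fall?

121·19 = 2299.
2299 = 95·24 + 19, so 2299 mod 24 = 19.
(17 + 19) mod 24 = 12.

12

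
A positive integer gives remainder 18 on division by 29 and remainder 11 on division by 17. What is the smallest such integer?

453

Since 17·12 ≡ 1 (mod 29), take x = 11 + 17·((18−11)·12 mod 29) = 11 + 17·26 = 453.
Check: 453 mod 29 = 18, 453 mod 17 = 11.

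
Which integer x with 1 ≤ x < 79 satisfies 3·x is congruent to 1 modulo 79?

53

79 = 26·3 + 1
3 = 3·1 + 0
Back-substituting gives 3·53 ≡ 1 (mod 79).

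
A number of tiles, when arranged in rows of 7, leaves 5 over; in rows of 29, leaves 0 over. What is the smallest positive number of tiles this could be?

Since 29·1 ≡ 1 (mod 7), take x = 0 + 29·((5−0)·1 mod 7) = 0 + 29·5 = 145.
Check: 145 mod 7 = 5, 145 mod 29 = 0.

145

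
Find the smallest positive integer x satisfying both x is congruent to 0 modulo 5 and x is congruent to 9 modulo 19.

85

Since 19·4 ≡ 1 (mod 5), take x = 9 + 19·((0−9)·4 mod 5) = 9 + 19·4 = 85.
Check: 85 mod 5 = 0, 85 mod 19 = 9.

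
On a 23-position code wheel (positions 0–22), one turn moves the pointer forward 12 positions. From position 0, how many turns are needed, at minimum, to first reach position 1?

12·2 = 24 = 1·23 + 1, so 12⁻¹ ≡ 2 (mod 23).

2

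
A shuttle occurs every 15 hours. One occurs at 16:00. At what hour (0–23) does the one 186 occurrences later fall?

186·15 = 2790.
Dividing 2790 by 24 gives quotient 116 and remainder 6.
(16 + 6) mod 24 = 22.

22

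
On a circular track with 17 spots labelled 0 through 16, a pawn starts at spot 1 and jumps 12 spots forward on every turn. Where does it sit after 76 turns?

76·12 = 912.
Dividing 912 by 17 gives quotient 53 and remainder 11.
(1 + 11) mod 17 = 12.

12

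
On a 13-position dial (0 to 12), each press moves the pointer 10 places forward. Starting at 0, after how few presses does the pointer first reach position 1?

The inverse of 10 mod 13 is 4 (since 10·4 = 40 ≡ 1).
Multiplying both sides by 4: x ≡ 4·1 = 4 ≡ 4 (mod 13).
Check: 10·4 = 40 = 3·13 + 1.

4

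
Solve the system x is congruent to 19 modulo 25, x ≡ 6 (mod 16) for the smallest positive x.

Since 16·11 ≡ 1 (mod 25), take x = 6 + 16·((19−6)·11 mod 25) = 6 + 16·18 = 294.
Check: 294 mod 25 = 19, 294 mod 16 = 6.

294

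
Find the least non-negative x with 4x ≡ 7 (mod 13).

The inverse of 4 mod 13 is 10 (since 4·10 = 40 ≡ 1).
So x ≡ 10·7 = 70 ≡ 5 (mod 13).

5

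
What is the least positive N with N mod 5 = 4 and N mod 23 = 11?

34

x ≡ 4 (mod 5) gives x ∈ {4, 9, 14, 19, 24, 29, 34}.
The first of these with x mod 23 = 11 is 34.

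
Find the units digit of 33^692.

1

The units digit of 33^n cycles with period 4: 3, 9, 7, 1, …
692 leaves remainder 0 on division by 4, so 33^692 ends in 1.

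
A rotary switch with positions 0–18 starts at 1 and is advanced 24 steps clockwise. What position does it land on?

6

Dividing 24 by 19 gives quotient 1 and remainder 5.
(1 + 5) mod 19 = 6.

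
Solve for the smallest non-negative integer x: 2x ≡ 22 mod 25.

11

2⁻¹ ≡ 13 (mod 25) because 2·13 = 26 = 1·25 + 1.
So x ≡ 13·22 = 286 ≡ 11 (mod 25).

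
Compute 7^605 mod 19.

Successive squares of 7 mod 19: 7^1≡7, 7^2≡11, 7^4≡7, 7^8≡11, 7^16≡7, 7^32≡11, 7^64≡7, 7^128≡11, 7^256≡7, 7^512≡11.
605 = 1 + 4 + 8 + 16 + 64 + 512, so 7^605 ≡ 7·7·11·7·7·11 ≡ 11 (mod 19).

11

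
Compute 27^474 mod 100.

9

By repeated squaring mod 100: 27^1≡27, 27^2≡29, 27^4≡41, 27^8≡81, 27^16≡61, 27^32≡21, 27^64≡41, 27^128≡81, 27^256≡61.
474 = 2 + 8 + 16 + 64 + 128 + 256, so 27^474 ≡ 29·81·61·41·81·61 ≡ 9 (mod 100).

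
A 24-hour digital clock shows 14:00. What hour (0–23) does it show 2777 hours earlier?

2777 − 115·24 = 17, so 2777 ≡ 17 (mod 24).
(14 − 17) mod 24 = 21.

21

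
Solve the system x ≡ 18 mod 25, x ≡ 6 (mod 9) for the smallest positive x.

168

x ≡ 6 (mod 9) gives x ∈ {6, 15, 24, 33, 42, 51, 60, 69, …}.
The first of these with x mod 25 = 18 is 168.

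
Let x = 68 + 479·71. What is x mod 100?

77

479·71 = 34009.
34009 mod 100 = 9 (since 340·100 = 34000).
(68 + 9) mod 100 = 77.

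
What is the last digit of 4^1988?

6

Powers of 4 mod 10 repeat with period 2: 4, 6.
1988 mod 2 = 0, so the last digit matches 4^2 = 6.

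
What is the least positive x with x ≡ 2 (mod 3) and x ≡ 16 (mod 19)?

x ≡ 2 (mod 3) gives x ∈ {2, 5, 8, 11, 14, 17, 20, 23, …}.
The first of these with x mod 19 = 16 is 35.

35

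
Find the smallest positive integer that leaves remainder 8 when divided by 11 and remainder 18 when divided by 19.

151

Since 19·7 ≡ 1 (mod 11), take x = 18 + 19·((8−18)·7 mod 11) = 18 + 19·7 = 151.
Check: 151 mod 11 = 8, 151 mod 19 = 18.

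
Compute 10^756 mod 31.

Successive squares of 10 mod 31: 10^1≡10, 10^2≡7, 10^4≡18, 10^8≡14, 10^16≡10, 10^32≡7, 10^64≡18, 10^128≡14, 10^256≡10, 10^512≡7.
Since 756 = 4 + 16 + 32 + 64 + 128 + 512 in binary, 10^756 ≡ 18·10·7·18·14·7 ≡ 2 (mod 31).

2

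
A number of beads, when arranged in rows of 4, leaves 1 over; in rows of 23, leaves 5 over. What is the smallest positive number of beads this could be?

5

x ≡ 1 (mod 4) gives x ∈ {1, 5}.
The first of these with x mod 23 = 5 is 5.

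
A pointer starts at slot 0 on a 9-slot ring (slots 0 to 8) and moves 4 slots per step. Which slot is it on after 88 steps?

1

88·4 = 352.
352 = 39·9 + 1, so 352 mod 9 = 1.
(0 + 1) mod 9 = 1.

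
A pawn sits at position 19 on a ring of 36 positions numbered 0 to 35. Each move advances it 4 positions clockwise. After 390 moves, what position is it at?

31

390·4 = 1560.
1560 mod 36 = 12 (since 43·36 = 1548).
(19 + 12) mod 36 = 31.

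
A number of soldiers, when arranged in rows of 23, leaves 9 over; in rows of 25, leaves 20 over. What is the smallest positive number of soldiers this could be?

170

x ≡ 9 (mod 23) gives x ∈ {9, 32, 55, 78, 101, 124, 147, 170}.
The first of these with x mod 25 = 20 is 170.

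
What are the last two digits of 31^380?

01

By repeated squaring mod 100: 31^1≡31, 31^2≡61, 31^4≡21, 31^8≡41, 31^16≡81, 31^32≡61, 31^64≡21, 31^128≡41, 31^256≡81.
380 = 4 + 8 + 16 + 32 + 64 + 256, so 31^380 ≡ 21·41·81·61·21·81 ≡ 1 (mod 100).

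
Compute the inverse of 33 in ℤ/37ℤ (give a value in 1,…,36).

33·9 = 297 = 8·37 + 1, so 33⁻¹ ≡ 9 (mod 37).

9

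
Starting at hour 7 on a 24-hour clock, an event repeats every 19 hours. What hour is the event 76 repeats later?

11

76·19 = 1444.
1444 mod 24 = 4 (since 60·24 = 1440).
(7 + 4) mod 24 = 11.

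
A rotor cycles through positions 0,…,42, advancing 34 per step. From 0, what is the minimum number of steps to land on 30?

11

34⁻¹ ≡ 19 (mod 43) because 34·19 = 646 = 15·43 + 1.
Multiplying both sides by 19: x ≡ 19·30 = 570 ≡ 11 (mod 43).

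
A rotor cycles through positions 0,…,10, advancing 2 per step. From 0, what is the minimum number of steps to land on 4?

The inverse of 2 mod 11 is 6 (since 2·6 = 12 ≡ 1).
Multiplying both sides by 6: x ≡ 6·4 = 24 ≡ 2 (mod 11).
Check: 2·2 = 4 = 0·11 + 4.

2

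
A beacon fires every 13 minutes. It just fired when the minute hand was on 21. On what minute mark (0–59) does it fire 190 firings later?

31

190·13 = 2470.
2470 = 41·60 + 10, so 2470 mod 60 = 10.
(21 + 10) mod 60 = 31.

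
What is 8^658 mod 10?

Powers of 8 mod 10 repeat with period 4: 8, 4, 2, 6.
658 leaves remainder 2 on division by 4, so 8^658 ends in 4.

4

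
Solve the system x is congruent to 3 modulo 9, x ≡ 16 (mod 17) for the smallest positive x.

84

x ≡ 3 (mod 9) gives x ∈ {3, 12, 21, 30, 39, 48, 57, 66, …}.
The first of these with x mod 17 = 16 is 84.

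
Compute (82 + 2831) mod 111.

2831 − 25·111 = 56, so 2831 ≡ 56 (mod 111).
(82 + 56) mod 111 = 27.

27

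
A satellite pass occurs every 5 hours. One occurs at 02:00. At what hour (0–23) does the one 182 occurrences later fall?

182·5 = 910.
910 − 37·24 = 22, so 910 ≡ 22 (mod 24).
(2 + 22) mod 24 = 0.

0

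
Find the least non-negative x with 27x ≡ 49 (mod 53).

27⁻¹ ≡ 2 (mod 53) because 27·2 = 54 = 1·53 + 1.
So x ≡ 2·49 = 98 ≡ 45 (mod 53).

45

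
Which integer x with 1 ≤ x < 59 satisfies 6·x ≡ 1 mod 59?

10

6·10 = 60 = 1·59 + 1, so 6⁻¹ ≡ 10 (mod 59).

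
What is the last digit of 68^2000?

Powers of 8 mod 10 repeat with period 4: 8, 4, 2, 6.
2000 mod 4 = 0, so the last digit matches 8^4 = 6.

6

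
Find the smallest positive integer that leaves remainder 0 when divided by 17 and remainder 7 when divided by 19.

102

Since 19·9 ≡ 1 (mod 17), take x = 7 + 19·((0−7)·9 mod 17) = 7 + 19·5 = 102.
Check: 102 mod 17 = 0, 102 mod 19 = 7.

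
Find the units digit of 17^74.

9

Last digits of 7^n: 7, 9, 3, 1 (period 4).
74 mod 4 = 2, so the last digit matches 7^2 = 9.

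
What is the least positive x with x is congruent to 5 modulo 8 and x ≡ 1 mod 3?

13

Since 3·3 ≡ 1 (mod 8), take x = 1 + 3·((5−1)·3 mod 8) = 1 + 3·4 = 13.
Check: 13 mod 8 = 5, 13 mod 3 = 1.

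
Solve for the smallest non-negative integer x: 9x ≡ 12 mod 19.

The inverse of 9 mod 19 is 17 (since 9·17 = 153 ≡ 1).
So x ≡ 17·12 = 204 ≡ 14 (mod 19).

14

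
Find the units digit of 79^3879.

9

The units digit of 79^n cycles with period 2: 9, 1, …
3879 leaves remainder 1 on division by 2, so 79^3879 ends in 9.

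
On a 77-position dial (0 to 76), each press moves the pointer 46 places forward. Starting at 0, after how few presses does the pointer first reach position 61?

3

46⁻¹ ≡ 72 (mod 77) because 46·72 = 3312 = 43·77 + 1.
Multiplying both sides by 72: x ≡ 72·61 = 4392 ≡ 3 (mod 77).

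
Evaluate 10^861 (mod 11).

10

By repeated squaring mod 11: 10^1≡10, 10^2≡1, 10^4≡1, 10^8≡1, 10^16≡1, 10^32≡1, 10^64≡1, 10^128≡1, 10^256≡1, 10^512≡1.
Since 861 = 1 + 4 + 8 + 16 + 64 + 256 + 512 in binary, 10^861 ≡ 10·1·1·1·1·1·1 ≡ 10 (mod 11).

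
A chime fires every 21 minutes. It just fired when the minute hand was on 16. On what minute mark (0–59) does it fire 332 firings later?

28

332·21 = 6972.
Dividing 6972 by 60 gives quotient 116 and remainder 12.
(16 + 12) mod 60 = 28.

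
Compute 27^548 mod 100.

By repeated squaring mod 100: 27^1≡27, 27^2≡29, 27^4≡41, 27^8≡81, 27^16≡61, 27^32≡21, 27^64≡41, 27^128≡81, 27^256≡61, 27^512≡21.
Since 548 = 4 + 32 + 512 in binary, 27^548 ≡ 41·21·21 ≡ 81 (mod 100).

81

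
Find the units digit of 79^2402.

Powers of 9 mod 10 repeat with period 2: 9, 1.
2402 leaves remainder 0 on division by 2, so 79^2402 ends in 1.

1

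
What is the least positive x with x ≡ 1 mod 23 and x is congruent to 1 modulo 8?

x ≡ 1 (mod 8) gives x ∈ {1}.
The first of these with x mod 23 = 1 is 1.

1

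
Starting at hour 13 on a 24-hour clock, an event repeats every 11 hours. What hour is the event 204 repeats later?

1

204·11 = 2244.
Dividing 2244 by 24 gives quotient 93 and remainder 12.
(13 + 12) mod 24 = 1.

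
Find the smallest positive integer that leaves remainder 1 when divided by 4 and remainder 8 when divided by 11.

Since 11·3 ≡ 1 (mod 4), take x = 8 + 11·((1−8)·3 mod 4) = 8 + 11·3 = 41.
Check: 41 mod 4 = 1, 41 mod 11 = 8.

41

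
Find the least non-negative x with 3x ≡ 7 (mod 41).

16

The inverse of 3 mod 41 is 14 (since 3·14 = 42 ≡ 1).
So x ≡ 14·7 = 98 ≡ 16 (mod 41).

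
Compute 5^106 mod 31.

By repeated squaring mod 31: 5^1≡5, 5^2≡25, 5^4≡5, 5^8≡25, 5^16≡5, 5^32≡25, 5^64≡5.
106 = 2 + 8 + 32 + 64, so 5^106 ≡ 25·25·25·5 ≡ 5 (mod 31).

5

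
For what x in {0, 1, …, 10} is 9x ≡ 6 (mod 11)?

8

The inverse of 9 mod 11 is 5 (since 9·5 = 45 ≡ 1).
So x ≡ 5·6 = 30 ≡ 8 (mod 11).
Check: 9·8 = 72 = 6·11 + 6.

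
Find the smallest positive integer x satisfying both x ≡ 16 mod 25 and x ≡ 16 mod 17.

x ≡ 16 (mod 17) gives x ∈ {16}.
The first of these with x mod 25 = 16 is 16.

16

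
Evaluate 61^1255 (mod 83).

28

Successive squares of 61 mod 83: 61^1≡61, 61^2≡69, 61^4≡30, 61^8≡70, 61^16≡3, 61^32≡9, 61^64≡81, 61^128≡4, 61^256≡16, 61^512≡7, 61^1024≡49.
1255 = 1 + 2 + 4 + 32 + 64 + 128 + 1024, so 61^1255 ≡ 61·69·30·9·81·4·49 ≡ 28 (mod 83).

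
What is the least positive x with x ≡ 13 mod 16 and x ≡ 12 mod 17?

x ≡ 13 (mod 16) gives x ∈ {13, 29}.
The first of these with x mod 17 = 12 is 29.

29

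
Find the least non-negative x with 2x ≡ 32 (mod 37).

16

2⁻¹ ≡ 19 (mod 37) because 2·19 = 38 = 1·37 + 1.
So x ≡ 19·32 = 608 ≡ 16 (mod 37).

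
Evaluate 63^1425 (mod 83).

By repeated squaring mod 83: 63^1≡63, 63^2≡68, 63^4≡59, 63^8≡78, 63^16≡25, 63^32≡44, 63^64≡27, 63^128≡65, 63^256≡75, 63^512≡64, 63^1024≡29.
1425 = 1 + 16 + 128 + 256 + 1024, so 63^1425 ≡ 63·25·65·75·29 ≡ 31 (mod 83).

31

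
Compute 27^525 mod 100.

7

By repeated squaring mod 100: 27^1≡27, 27^2≡29, 27^4≡41, 27^8≡81, 27^16≡61, 27^32≡21, 27^64≡41, 27^128≡81, 27^256≡61, 27^512≡21.
525 = 1 + 4 + 8 + 512, so 27^525 ≡ 27·41·81·21 ≡ 7 (mod 100).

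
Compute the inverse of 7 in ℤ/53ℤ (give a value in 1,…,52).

53 = 7·7 + 4
7 = 1·4 + 3
4 = 1·3 + 1
3 = 3·1 + 0
Back-substituting gives 7·38 ≡ 1 (mod 53).

38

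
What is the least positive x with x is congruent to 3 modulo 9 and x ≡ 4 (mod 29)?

x ≡ 3 (mod 9) gives x ∈ {3, 12, 21, 30, 39, 48, 57, 66, …}.
The first of these with x mod 29 = 4 is 120.

120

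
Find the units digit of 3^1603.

7

Powers of 3 mod 10 repeat with period 4: 3, 9, 7, 1.
1603 leaves remainder 3 on division by 4, so 3^1603 ends in 7.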